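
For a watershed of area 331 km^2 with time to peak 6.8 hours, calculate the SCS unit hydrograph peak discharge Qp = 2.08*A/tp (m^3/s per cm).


SCS formula: Qp = 2.08 * A / tp.
Qp = 2.08 * 331 / 6.8
   = 688.48 / 6.8
   = 101.25 m^3/s per cm.

101.25


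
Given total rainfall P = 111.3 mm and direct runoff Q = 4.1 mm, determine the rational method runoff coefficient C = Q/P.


The runoff coefficient C = runoff depth / rainfall depth.
C = 4.1 / 111.3
  = 0.0368.

0.0368


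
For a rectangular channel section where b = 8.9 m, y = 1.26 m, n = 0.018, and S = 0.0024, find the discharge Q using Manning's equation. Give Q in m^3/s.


For a rectangular channel, the cross-sectional area A = b * y = 8.9 * 1.26 = 11.21 m^2.
The wetted perimeter P = b + 2y = 8.9 + 2*1.26 = 11.42 m.
Hydraulic radius R = A/P = 11.21/11.42 = 0.982 m.
Velocity V = (1/n)*R^(2/3)*S^(1/2) = (1/0.018)*0.982^(2/3)*0.0024^(1/2) = 2.6888 m/s.
Discharge Q = A * V = 11.21 * 2.6888 = 30.152 m^3/s.

30.152


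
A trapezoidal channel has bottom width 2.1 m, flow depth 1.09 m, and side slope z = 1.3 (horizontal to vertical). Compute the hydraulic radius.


For a trapezoidal section with side slope z:
A = (b + z*y)*y = (2.1 + 1.3*1.09)*1.09 = 3.834 m^2.
P = b + 2*y*sqrt(1 + z^2) = 2.1 + 2*1.09*sqrt(1 + 1.3^2) = 5.675 m.
R = A/P = 3.834 / 5.675 = 0.6755 m.

0.6755


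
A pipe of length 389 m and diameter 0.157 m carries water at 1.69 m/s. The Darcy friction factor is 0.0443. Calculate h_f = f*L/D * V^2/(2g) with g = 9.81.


Darcy-Weisbach equation: h_f = f * (L/D) * V^2/(2g).
f * L/D = 0.0443 * 389/0.157 = 109.7624.
V^2/(2g) = 1.69^2 / (2*9.81) = 2.8561 / 19.62 = 0.1456 m.
h_f = 109.7624 * 0.1456 = 15.978 m.

15.978


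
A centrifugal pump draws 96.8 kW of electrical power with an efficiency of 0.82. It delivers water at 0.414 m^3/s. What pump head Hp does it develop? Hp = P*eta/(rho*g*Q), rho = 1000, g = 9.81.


Pump head formula: Hp = P * eta / (rho * g * Q).
Numerator: P * eta = 96.8 * 1000 * 0.82 = 79376.0 W.
Denominator: rho * g * Q = 1000 * 9.81 * 0.414 = 4061.34.
Hp = 79376.0 / 4061.34 = 19.54 m.

19.54


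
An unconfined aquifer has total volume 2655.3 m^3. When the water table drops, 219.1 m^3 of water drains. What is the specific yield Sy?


Specific yield Sy = Volume drained / Total volume.
Sy = 219.1 / 2655.3
   = 0.0825.

0.0825


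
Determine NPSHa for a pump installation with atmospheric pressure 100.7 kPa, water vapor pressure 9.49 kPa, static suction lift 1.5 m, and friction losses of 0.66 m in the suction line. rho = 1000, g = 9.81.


NPSHa = p_atm/(rho*g) - z_s - hf_s - p_vap/(rho*g).
p_atm/(rho*g) = 100.7*1000 / (1000*9.81) = 10.265 m.
p_vap/(rho*g) = 9.49*1000 / (1000*9.81) = 0.967 m.
NPSHa = 10.265 - 1.5 - 0.66 - 0.967
      = 7.14 m.

7.14


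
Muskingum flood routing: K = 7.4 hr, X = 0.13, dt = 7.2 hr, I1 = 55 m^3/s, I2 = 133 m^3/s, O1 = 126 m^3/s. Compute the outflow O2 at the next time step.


Muskingum coefficients:
denom = 2*K*(1-X) + dt = 2*7.4*(1-0.13) + 7.2 = 20.076.
C0 = (dt - 2*K*X)/denom = (7.2 - 2*7.4*0.13)/20.076 = 0.2628.
C1 = (dt + 2*K*X)/denom = (7.2 + 2*7.4*0.13)/20.076 = 0.4545.
C2 = (2*K*(1-X) - dt)/denom = 0.2827.
O2 = C0*I2 + C1*I1 + C2*O1
   = 0.2628*133 + 0.4545*55 + 0.2827*126
   = 95.57 m^3/s.

95.57


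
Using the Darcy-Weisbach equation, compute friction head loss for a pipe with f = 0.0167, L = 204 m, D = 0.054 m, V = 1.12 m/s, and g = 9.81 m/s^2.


Darcy-Weisbach equation: h_f = f * (L/D) * V^2/(2g).
f * L/D = 0.0167 * 204/0.054 = 63.0889.
V^2/(2g) = 1.12^2 / (2*9.81) = 1.2544 / 19.62 = 0.0639 m.
h_f = 63.0889 * 0.0639 = 4.034 m.

4.034


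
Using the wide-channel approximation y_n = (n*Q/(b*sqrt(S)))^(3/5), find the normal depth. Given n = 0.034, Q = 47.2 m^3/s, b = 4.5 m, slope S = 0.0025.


We use the wide-channel approximation y_n = (n*Q/(b*sqrt(S)))^(3/5).
sqrt(S) = sqrt(0.0025) = 0.05.
Numerator: n*Q = 0.034 * 47.2 = 1.6048.
Denominator: b*sqrt(S) = 4.5 * 0.05 = 0.225.
arg = 7.1324.
y_n = 7.1324^(3/5) = 3.2504 m.

3.2504


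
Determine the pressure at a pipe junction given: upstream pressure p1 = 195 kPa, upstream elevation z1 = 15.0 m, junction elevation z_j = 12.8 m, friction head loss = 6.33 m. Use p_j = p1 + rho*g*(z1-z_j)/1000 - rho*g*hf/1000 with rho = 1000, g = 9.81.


Junction pressure: p_j = p1 + rho*g*(z1 - z_j)/1000 - rho*g*hf/1000.
Elevation term = 1000*9.81*(15.0 - 12.8)/1000 = 21.582 kPa.
Friction term = 1000*9.81*6.33/1000 = 62.097 kPa.
p_j = 195 + 21.582 - 62.097 = 154.48 kPa.

154.48


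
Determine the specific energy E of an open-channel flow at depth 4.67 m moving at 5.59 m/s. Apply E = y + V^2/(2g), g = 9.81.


Specific energy E = y + V^2/(2g).
Velocity head = V^2/(2g) = 5.59^2 / (2*9.81) = 31.2481 / 19.62 = 1.5927 m.
E = 4.67 + 1.5927 = 6.2627 m.

6.2627


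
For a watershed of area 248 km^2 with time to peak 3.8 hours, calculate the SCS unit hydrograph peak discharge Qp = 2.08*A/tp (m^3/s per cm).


SCS formula: Qp = 2.08 * A / tp.
Qp = 2.08 * 248 / 3.8
   = 515.84 / 3.8
   = 135.75 m^3/s per cm.

135.75


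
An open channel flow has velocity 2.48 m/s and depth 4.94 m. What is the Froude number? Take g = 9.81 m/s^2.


The Froude number is defined as Fr = V / sqrt(g*y).
g*y = 9.81 * 4.94 = 48.4614.
sqrt(g*y) = sqrt(48.4614) = 6.9614.
Fr = 2.48 / 6.9614 = 0.3562.

0.3562


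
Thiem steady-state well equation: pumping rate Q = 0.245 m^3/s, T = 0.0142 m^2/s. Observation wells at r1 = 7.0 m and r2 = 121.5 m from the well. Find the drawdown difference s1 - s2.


Thiem equation: s1 - s2 = Q/(2*pi*T) * ln(r2/r1).
ln(r2/r1) = ln(121.5/7.0) = 2.854.
Q/(2*pi*T) = 0.245 / (2*pi*0.0142) = 0.245 / 0.0892 = 2.746.
s1 - s2 = 2.746 * 2.854 = 7.837 m.

7.837


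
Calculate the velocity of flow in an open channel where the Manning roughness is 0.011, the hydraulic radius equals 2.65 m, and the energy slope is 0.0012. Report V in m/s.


Manning's equation gives V = (1/n) * R^(2/3) * S^(1/2).
First, compute R^(2/3) = 2.65^(2/3) = 1.915.
Next, S^(1/2) = 0.0012^(1/2) = 0.034641.
Then 1/n = 1/0.011 = 90.91.
V = 90.91 * 1.915 * 0.034641 = 6.0306 m/s.

6.0306


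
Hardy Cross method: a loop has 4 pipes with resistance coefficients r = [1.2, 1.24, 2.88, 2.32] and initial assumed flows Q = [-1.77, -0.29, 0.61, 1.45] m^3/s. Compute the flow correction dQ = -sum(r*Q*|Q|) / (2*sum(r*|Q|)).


Numerator terms (r*Q*|Q|): 1.2*-1.77*|-1.77| = -3.7595; 1.24*-0.29*|-0.29| = -0.1043; 2.88*0.61*|0.61| = 1.0716; 2.32*1.45*|1.45| = 4.8778.
Sum of numerator = 2.0857.
Denominator terms (r*|Q|): 1.2*|-1.77| = 2.124; 1.24*|-0.29| = 0.3596; 2.88*|0.61| = 1.7568; 2.32*|1.45| = 3.364.
2 * sum of denominator = 2 * 7.6044 = 15.2088.
dQ = -2.0857 / 15.2088 = -0.1371 m^3/s.

-0.1371


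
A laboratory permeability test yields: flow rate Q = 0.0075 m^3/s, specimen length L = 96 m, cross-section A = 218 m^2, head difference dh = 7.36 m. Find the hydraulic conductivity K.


From K = Q*L / (A*dh):
Numerator: Q*L = 0.0075 * 96 = 0.72.
Denominator: A*dh = 218 * 7.36 = 1604.48.
K = 0.72 / 1604.48 = 0.000449 m/s.

0.000449


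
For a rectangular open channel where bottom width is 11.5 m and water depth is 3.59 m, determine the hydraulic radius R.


For a rectangular section:
Flow area A = b * y = 11.5 * 3.59 = 41.28 m^2.
Wetted perimeter P = b + 2y = 11.5 + 2*3.59 = 18.68 m.
Hydraulic radius R = A/P = 41.28 / 18.68 = 2.2101 m.

2.2101


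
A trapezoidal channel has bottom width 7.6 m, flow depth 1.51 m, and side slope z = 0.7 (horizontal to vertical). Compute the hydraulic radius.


For a trapezoidal section with side slope z:
A = (b + z*y)*y = (7.6 + 0.7*1.51)*1.51 = 13.072 m^2.
P = b + 2*y*sqrt(1 + z^2) = 7.6 + 2*1.51*sqrt(1 + 0.7^2) = 11.286 m.
R = A/P = 13.072 / 11.286 = 1.1582 m.

1.1582


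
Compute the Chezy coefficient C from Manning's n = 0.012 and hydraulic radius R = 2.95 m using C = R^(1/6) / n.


The Chezy coefficient relates to Manning's n through C = R^(1/6) / n.
R^(1/6) = 2.95^(1/6) = 1.197578.
C = 1.197578 / 0.012 = 99.8 m^(1/2)/s.

99.8


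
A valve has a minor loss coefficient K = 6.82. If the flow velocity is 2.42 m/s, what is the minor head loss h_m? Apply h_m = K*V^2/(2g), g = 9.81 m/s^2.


Minor loss formula: h_m = K * V^2/(2g).
V^2 = 2.42^2 = 5.8564.
V^2/(2g) = 5.8564 / 19.62 = 0.2985 m.
h_m = 6.82 * 0.2985 = 2.0357 m.

2.0357


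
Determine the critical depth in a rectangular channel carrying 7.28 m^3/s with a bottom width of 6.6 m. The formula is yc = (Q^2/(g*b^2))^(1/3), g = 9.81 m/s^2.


Using yc = (Q^2 / (g * b^2))^(1/3):
Q^2 = 7.28^2 = 53.0.
g * b^2 = 9.81 * 6.6^2 = 9.81 * 43.56 = 427.32.
Q^2 / (g*b^2) = 53.0 / 427.32 = 0.124.
yc = 0.124^(1/3) = 0.4987 m.

0.4987


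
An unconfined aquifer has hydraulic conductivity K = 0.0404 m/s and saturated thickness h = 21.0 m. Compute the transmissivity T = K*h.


Transmissivity is defined as T = K * h.
T = 0.0404 * 21.0
  = 0.8484 m^2/s.

0.8484


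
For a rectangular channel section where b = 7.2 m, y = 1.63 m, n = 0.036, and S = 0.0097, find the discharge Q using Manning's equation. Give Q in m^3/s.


For a rectangular channel, the cross-sectional area A = b * y = 7.2 * 1.63 = 11.74 m^2.
The wetted perimeter P = b + 2y = 7.2 + 2*1.63 = 10.46 m.
Hydraulic radius R = A/P = 11.74/10.46 = 1.122 m.
Velocity V = (1/n)*R^(2/3)*S^(1/2) = (1/0.036)*1.122^(2/3)*0.0097^(1/2) = 2.954 m/s.
Discharge Q = A * V = 11.74 * 2.954 = 34.668 m^3/s.

34.668


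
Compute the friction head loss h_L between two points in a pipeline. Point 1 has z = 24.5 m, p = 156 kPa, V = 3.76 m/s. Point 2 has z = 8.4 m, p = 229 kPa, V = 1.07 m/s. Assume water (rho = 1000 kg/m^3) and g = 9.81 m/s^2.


Total head at each section: H = z + p/(rho*g) + V^2/(2g).
H1 = 24.5 + 156*1000/(1000*9.81) + 3.76^2/(2*9.81)
   = 24.5 + 15.902 + 0.7206
   = 41.123 m.
H2 = 8.4 + 229*1000/(1000*9.81) + 1.07^2/(2*9.81)
   = 8.4 + 23.344 + 0.0584
   = 31.802 m.
h_L = H1 - H2 = 41.123 - 31.802 = 9.321 m.

9.321


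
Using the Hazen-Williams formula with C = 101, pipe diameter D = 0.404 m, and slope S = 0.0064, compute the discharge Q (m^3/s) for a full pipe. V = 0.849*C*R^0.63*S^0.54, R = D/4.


For a full circular pipe, R = D/4 = 0.404/4 = 0.101 m.
V = 0.849 * 101 * 0.101^0.63 * 0.0064^0.54
  = 0.849 * 101 * 0.235897 * 0.065364
  = 1.3222 m/s.
Pipe area A = pi*D^2/4 = pi*0.404^2/4 = 0.1282 m^2.
Q = A * V = 0.1282 * 1.3222 = 0.1695 m^3/s.

0.1695


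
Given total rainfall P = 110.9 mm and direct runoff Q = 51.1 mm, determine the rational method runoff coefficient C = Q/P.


The runoff coefficient C = runoff depth / rainfall depth.
C = 51.1 / 110.9
  = 0.4608.

0.4608


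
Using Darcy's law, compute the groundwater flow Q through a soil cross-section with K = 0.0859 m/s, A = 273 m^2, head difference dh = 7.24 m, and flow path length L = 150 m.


Darcy's law: Q = K * A * i, where i = dh/L.
Hydraulic gradient i = 7.24 / 150 = 0.048267.
Q = 0.0859 * 273 * 0.048267
  = 1.1319 m^3/s.

1.1319


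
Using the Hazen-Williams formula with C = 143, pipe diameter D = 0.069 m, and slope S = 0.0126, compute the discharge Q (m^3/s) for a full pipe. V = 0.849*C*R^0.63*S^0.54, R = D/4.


For a full circular pipe, R = D/4 = 0.069/4 = 0.0173 m.
V = 0.849 * 143 * 0.0173^0.63 * 0.0126^0.54
  = 0.849 * 143 * 0.077478 * 0.094232
  = 0.8864 m/s.
Pipe area A = pi*D^2/4 = pi*0.069^2/4 = 0.0037 m^2.
Q = A * V = 0.0037 * 0.8864 = 0.0033 m^3/s.

0.0033


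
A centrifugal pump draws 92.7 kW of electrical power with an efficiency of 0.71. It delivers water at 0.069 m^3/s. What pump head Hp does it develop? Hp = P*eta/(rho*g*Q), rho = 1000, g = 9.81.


Pump head formula: Hp = P * eta / (rho * g * Q).
Numerator: P * eta = 92.7 * 1000 * 0.71 = 65817.0 W.
Denominator: rho * g * Q = 1000 * 9.81 * 0.069 = 676.89.
Hp = 65817.0 / 676.89 = 97.23 m.

97.23


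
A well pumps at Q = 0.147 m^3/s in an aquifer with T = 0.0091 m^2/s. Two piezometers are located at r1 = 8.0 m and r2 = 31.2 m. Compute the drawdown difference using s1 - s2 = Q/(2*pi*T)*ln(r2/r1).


Thiem equation: s1 - s2 = Q/(2*pi*T) * ln(r2/r1).
ln(r2/r1) = ln(31.2/8.0) = 1.361.
Q/(2*pi*T) = 0.147 / (2*pi*0.0091) = 0.147 / 0.0572 = 2.571.
s1 - s2 = 2.571 * 1.361 = 3.499 m.

3.499


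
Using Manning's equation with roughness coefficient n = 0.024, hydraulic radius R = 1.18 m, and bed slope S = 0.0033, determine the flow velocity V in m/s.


Manning's equation gives V = (1/n) * R^(2/3) * S^(1/2).
First, compute R^(2/3) = 1.18^(2/3) = 1.1167.
Next, S^(1/2) = 0.0033^(1/2) = 0.057446.
Then 1/n = 1/0.024 = 41.67.
V = 41.67 * 1.1167 * 0.057446 = 2.6728 m/s.

2.6728


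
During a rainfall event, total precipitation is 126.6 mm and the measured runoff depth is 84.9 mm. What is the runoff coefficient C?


The runoff coefficient C = runoff depth / rainfall depth.
C = 84.9 / 126.6
  = 0.6706.

0.6706


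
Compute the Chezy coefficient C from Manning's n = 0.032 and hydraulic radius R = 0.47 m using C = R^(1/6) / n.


The Chezy coefficient relates to Manning's n through C = R^(1/6) / n.
R^(1/6) = 0.47^(1/6) = 0.881758.
C = 0.881758 / 0.032 = 27.55 m^(1/2)/s.

27.55


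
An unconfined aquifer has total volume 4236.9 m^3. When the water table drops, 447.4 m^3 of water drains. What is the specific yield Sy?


Specific yield Sy = Volume drained / Total volume.
Sy = 447.4 / 4236.9
   = 0.1056.

0.1056


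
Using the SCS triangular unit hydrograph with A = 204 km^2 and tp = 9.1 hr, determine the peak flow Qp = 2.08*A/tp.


SCS formula: Qp = 2.08 * A / tp.
Qp = 2.08 * 204 / 9.1
   = 424.32 / 9.1
   = 46.63 m^3/s per cm.

46.63


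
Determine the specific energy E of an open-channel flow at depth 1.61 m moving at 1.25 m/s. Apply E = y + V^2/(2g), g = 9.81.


Specific energy E = y + V^2/(2g).
Velocity head = V^2/(2g) = 1.25^2 / (2*9.81) = 1.5625 / 19.62 = 0.0796 m.
E = 1.61 + 0.0796 = 1.6896 m.

1.6896


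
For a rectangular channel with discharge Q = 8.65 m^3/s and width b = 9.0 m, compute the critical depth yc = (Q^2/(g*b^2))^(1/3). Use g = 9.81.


Using yc = (Q^2 / (g * b^2))^(1/3):
Q^2 = 8.65^2 = 74.82.
g * b^2 = 9.81 * 9.0^2 = 9.81 * 81.0 = 794.61.
Q^2 / (g*b^2) = 74.82 / 794.61 = 0.0942.
yc = 0.0942^(1/3) = 0.4549 m.

0.4549


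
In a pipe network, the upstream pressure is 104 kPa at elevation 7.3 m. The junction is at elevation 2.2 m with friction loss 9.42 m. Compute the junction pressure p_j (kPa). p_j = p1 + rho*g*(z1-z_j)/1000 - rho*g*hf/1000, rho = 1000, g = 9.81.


Junction pressure: p_j = p1 + rho*g*(z1 - z_j)/1000 - rho*g*hf/1000.
Elevation term = 1000*9.81*(7.3 - 2.2)/1000 = 50.031 kPa.
Friction term = 1000*9.81*9.42/1000 = 92.41 kPa.
p_j = 104 + 50.031 - 92.41 = 61.62 kPa.

61.62


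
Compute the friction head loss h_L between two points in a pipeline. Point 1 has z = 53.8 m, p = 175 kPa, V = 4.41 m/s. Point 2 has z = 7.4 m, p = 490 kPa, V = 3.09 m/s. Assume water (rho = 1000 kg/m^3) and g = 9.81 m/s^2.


Total head at each section: H = z + p/(rho*g) + V^2/(2g).
H1 = 53.8 + 175*1000/(1000*9.81) + 4.41^2/(2*9.81)
   = 53.8 + 17.839 + 0.9912
   = 72.63 m.
H2 = 7.4 + 490*1000/(1000*9.81) + 3.09^2/(2*9.81)
   = 7.4 + 49.949 + 0.4867
   = 57.836 m.
h_L = H1 - H2 = 72.63 - 57.836 = 14.794 m.

14.794


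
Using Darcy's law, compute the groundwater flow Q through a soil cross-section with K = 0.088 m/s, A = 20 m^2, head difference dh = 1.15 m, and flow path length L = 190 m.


Darcy's law: Q = K * A * i, where i = dh/L.
Hydraulic gradient i = 1.15 / 190 = 0.006053.
Q = 0.088 * 20 * 0.006053
  = 0.0107 m^3/s.

0.0107


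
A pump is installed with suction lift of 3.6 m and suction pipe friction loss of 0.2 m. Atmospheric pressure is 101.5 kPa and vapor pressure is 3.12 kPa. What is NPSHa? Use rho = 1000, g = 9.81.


NPSHa = p_atm/(rho*g) - z_s - hf_s - p_vap/(rho*g).
p_atm/(rho*g) = 101.5*1000 / (1000*9.81) = 10.347 m.
p_vap/(rho*g) = 3.12*1000 / (1000*9.81) = 0.318 m.
NPSHa = 10.347 - 3.6 - 0.2 - 0.318
      = 6.23 m.

6.23


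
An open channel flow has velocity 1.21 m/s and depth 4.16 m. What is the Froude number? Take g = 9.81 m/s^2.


The Froude number is defined as Fr = V / sqrt(g*y).
g*y = 9.81 * 4.16 = 40.8096.
sqrt(g*y) = sqrt(40.8096) = 6.3882.
Fr = 1.21 / 6.3882 = 0.1894.

0.1894


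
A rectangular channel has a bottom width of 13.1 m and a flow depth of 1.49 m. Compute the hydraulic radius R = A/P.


For a rectangular section:
Flow area A = b * y = 13.1 * 1.49 = 19.52 m^2.
Wetted perimeter P = b + 2y = 13.1 + 2*1.49 = 16.08 m.
Hydraulic radius R = A/P = 19.52 / 16.08 = 1.2139 m.

1.2139


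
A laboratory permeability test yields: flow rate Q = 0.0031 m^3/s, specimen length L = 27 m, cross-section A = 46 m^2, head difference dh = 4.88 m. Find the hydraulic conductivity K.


From K = Q*L / (A*dh):
Numerator: Q*L = 0.0031 * 27 = 0.0837.
Denominator: A*dh = 46 * 4.88 = 224.48.
K = 0.0837 / 224.48 = 0.000373 m/s.

0.000373


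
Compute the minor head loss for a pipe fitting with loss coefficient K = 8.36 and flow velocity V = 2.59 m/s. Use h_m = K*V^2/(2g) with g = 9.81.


Minor loss formula: h_m = K * V^2/(2g).
V^2 = 2.59^2 = 6.7081.
V^2/(2g) = 6.7081 / 19.62 = 0.3419 m.
h_m = 8.36 * 0.3419 = 2.8583 m.

2.8583


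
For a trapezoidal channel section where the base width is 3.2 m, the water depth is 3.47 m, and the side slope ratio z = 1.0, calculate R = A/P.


For a trapezoidal section with side slope z:
A = (b + z*y)*y = (3.2 + 1.0*3.47)*3.47 = 23.145 m^2.
P = b + 2*y*sqrt(1 + z^2) = 3.2 + 2*3.47*sqrt(1 + 1.0^2) = 13.015 m.
R = A/P = 23.145 / 13.015 = 1.7784 m.

1.7784


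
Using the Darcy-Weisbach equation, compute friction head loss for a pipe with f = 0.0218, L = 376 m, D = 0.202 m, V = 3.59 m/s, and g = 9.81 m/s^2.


Darcy-Weisbach equation: h_f = f * (L/D) * V^2/(2g).
f * L/D = 0.0218 * 376/0.202 = 40.5782.
V^2/(2g) = 3.59^2 / (2*9.81) = 12.8881 / 19.62 = 0.6569 m.
h_f = 40.5782 * 0.6569 = 26.655 m.

26.655


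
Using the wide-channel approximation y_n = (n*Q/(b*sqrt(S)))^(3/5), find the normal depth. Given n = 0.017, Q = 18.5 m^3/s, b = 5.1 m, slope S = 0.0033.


We use the wide-channel approximation y_n = (n*Q/(b*sqrt(S)))^(3/5).
sqrt(S) = sqrt(0.0033) = 0.057446.
Numerator: n*Q = 0.017 * 18.5 = 0.3145.
Denominator: b*sqrt(S) = 5.1 * 0.057446 = 0.292975.
arg = 1.0735.
y_n = 1.0735^(3/5) = 1.0435 m.

1.0435


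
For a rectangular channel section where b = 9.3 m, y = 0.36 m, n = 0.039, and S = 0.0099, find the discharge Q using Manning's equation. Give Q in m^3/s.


For a rectangular channel, the cross-sectional area A = b * y = 9.3 * 0.36 = 3.35 m^2.
The wetted perimeter P = b + 2y = 9.3 + 2*0.36 = 10.02 m.
Hydraulic radius R = A/P = 3.35/10.02 = 0.3341 m.
Velocity V = (1/n)*R^(2/3)*S^(1/2) = (1/0.039)*0.3341^(2/3)*0.0099^(1/2) = 1.2285 m/s.
Discharge Q = A * V = 3.35 * 1.2285 = 4.113 m^3/s.

4.113


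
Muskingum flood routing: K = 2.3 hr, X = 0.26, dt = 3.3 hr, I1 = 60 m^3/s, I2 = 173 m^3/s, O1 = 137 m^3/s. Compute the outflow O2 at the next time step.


Muskingum coefficients:
denom = 2*K*(1-X) + dt = 2*2.3*(1-0.26) + 3.3 = 6.704.
C0 = (dt - 2*K*X)/denom = (3.3 - 2*2.3*0.26)/6.704 = 0.3138.
C1 = (dt + 2*K*X)/denom = (3.3 + 2*2.3*0.26)/6.704 = 0.6706.
C2 = (2*K*(1-X) - dt)/denom = 0.0155.
O2 = C0*I2 + C1*I1 + C2*O1
   = 0.3138*173 + 0.6706*60 + 0.0155*137
   = 96.66 m^3/s.

96.66


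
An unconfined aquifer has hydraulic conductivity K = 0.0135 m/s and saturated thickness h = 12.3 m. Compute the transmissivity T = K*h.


Transmissivity is defined as T = K * h.
T = 0.0135 * 12.3
  = 0.1661 m^2/s.

0.1661


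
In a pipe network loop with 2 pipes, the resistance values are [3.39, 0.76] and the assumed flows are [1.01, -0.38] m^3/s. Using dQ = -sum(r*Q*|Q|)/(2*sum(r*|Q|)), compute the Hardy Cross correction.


Numerator terms (r*Q*|Q|): 3.39*1.01*|1.01| = 3.4581; 0.76*-0.38*|-0.38| = -0.1097.
Sum of numerator = 3.3484.
Denominator terms (r*|Q|): 3.39*|1.01| = 3.4239; 0.76*|-0.38| = 0.2888.
2 * sum of denominator = 2 * 3.7127 = 7.4254.
dQ = -3.3484 / 7.4254 = -0.4509 m^3/s.

-0.4509


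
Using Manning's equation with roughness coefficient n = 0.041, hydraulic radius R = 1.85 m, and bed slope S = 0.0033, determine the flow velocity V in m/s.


Manning's equation gives V = (1/n) * R^(2/3) * S^(1/2).
First, compute R^(2/3) = 1.85^(2/3) = 1.507.
Next, S^(1/2) = 0.0033^(1/2) = 0.057446.
Then 1/n = 1/0.041 = 24.39.
V = 24.39 * 1.507 * 0.057446 = 2.1115 m/s.

2.1115


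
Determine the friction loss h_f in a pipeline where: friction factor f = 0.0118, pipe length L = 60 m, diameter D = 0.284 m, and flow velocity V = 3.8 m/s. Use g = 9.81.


Darcy-Weisbach equation: h_f = f * (L/D) * V^2/(2g).
f * L/D = 0.0118 * 60/0.284 = 2.493.
V^2/(2g) = 3.8^2 / (2*9.81) = 14.44 / 19.62 = 0.736 m.
h_f = 2.493 * 0.736 = 1.835 m.

1.835


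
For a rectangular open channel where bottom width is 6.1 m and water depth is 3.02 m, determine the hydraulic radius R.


For a rectangular section:
Flow area A = b * y = 6.1 * 3.02 = 18.42 m^2.
Wetted perimeter P = b + 2y = 6.1 + 2*3.02 = 12.14 m.
Hydraulic radius R = A/P = 18.42 / 12.14 = 1.5175 m.

1.5175


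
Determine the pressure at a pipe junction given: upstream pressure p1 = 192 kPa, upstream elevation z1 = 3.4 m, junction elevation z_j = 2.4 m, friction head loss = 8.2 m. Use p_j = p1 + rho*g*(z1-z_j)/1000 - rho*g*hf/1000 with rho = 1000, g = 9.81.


Junction pressure: p_j = p1 + rho*g*(z1 - z_j)/1000 - rho*g*hf/1000.
Elevation term = 1000*9.81*(3.4 - 2.4)/1000 = 9.81 kPa.
Friction term = 1000*9.81*8.2/1000 = 80.442 kPa.
p_j = 192 + 9.81 - 80.442 = 121.37 kPa.

121.37


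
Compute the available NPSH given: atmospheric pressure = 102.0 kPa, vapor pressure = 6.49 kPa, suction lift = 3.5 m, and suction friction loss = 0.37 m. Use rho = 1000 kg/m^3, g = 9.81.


NPSHa = p_atm/(rho*g) - z_s - hf_s - p_vap/(rho*g).
p_atm/(rho*g) = 102.0*1000 / (1000*9.81) = 10.398 m.
p_vap/(rho*g) = 6.49*1000 / (1000*9.81) = 0.662 m.
NPSHa = 10.398 - 3.5 - 0.37 - 0.662
      = 5.87 m.

5.87


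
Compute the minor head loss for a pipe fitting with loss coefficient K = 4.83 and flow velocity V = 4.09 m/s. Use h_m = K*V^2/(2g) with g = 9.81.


Minor loss formula: h_m = K * V^2/(2g).
V^2 = 4.09^2 = 16.7281.
V^2/(2g) = 16.7281 / 19.62 = 0.8526 m.
h_m = 4.83 * 0.8526 = 4.1181 m.

4.1181


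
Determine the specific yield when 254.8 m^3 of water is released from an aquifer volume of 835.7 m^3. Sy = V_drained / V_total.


Specific yield Sy = Volume drained / Total volume.
Sy = 254.8 / 835.7
   = 0.3049.

0.3049


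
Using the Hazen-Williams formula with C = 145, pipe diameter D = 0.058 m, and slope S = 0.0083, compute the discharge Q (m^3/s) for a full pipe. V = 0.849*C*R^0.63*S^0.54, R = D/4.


For a full circular pipe, R = D/4 = 0.058/4 = 0.0145 m.
V = 0.849 * 145 * 0.0145^0.63 * 0.0083^0.54
  = 0.849 * 145 * 0.069448 * 0.075215
  = 0.643 m/s.
Pipe area A = pi*D^2/4 = pi*0.058^2/4 = 0.0026 m^2.
Q = A * V = 0.0026 * 0.643 = 0.0017 m^3/s.

0.0017


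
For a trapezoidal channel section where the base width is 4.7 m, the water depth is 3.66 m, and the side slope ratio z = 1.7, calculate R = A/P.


For a trapezoidal section with side slope z:
A = (b + z*y)*y = (4.7 + 1.7*3.66)*3.66 = 39.975 m^2.
P = b + 2*y*sqrt(1 + z^2) = 4.7 + 2*3.66*sqrt(1 + 1.7^2) = 19.137 m.
R = A/P = 39.975 / 19.137 = 2.0888 m.

2.0888


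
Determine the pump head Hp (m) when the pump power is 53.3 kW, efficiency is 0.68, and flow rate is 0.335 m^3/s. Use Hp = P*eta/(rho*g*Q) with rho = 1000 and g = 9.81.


Pump head formula: Hp = P * eta / (rho * g * Q).
Numerator: P * eta = 53.3 * 1000 * 0.68 = 36244.0 W.
Denominator: rho * g * Q = 1000 * 9.81 * 0.335 = 3286.35.
Hp = 36244.0 / 3286.35 = 11.03 m.

11.03


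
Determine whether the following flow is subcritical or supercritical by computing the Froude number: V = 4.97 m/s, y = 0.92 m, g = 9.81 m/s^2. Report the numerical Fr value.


The Froude number is defined as Fr = V / sqrt(g*y).
g*y = 9.81 * 0.92 = 9.0252.
sqrt(g*y) = sqrt(9.0252) = 3.0042.
Fr = 4.97 / 3.0042 = 1.6544.
Since Fr > 1, the flow is supercritical.

1.6544


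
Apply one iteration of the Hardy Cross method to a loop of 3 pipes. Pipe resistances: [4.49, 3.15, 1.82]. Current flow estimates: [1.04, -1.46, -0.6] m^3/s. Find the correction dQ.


Numerator terms (r*Q*|Q|): 4.49*1.04*|1.04| = 4.8564; 3.15*-1.46*|-1.46| = -6.7145; 1.82*-0.6*|-0.6| = -0.6552.
Sum of numerator = -2.5134.
Denominator terms (r*|Q|): 4.49*|1.04| = 4.6696; 3.15*|-1.46| = 4.599; 1.82*|-0.6| = 1.092.
2 * sum of denominator = 2 * 10.3606 = 20.7212.
dQ = --2.5134 / 20.7212 = 0.1213 m^3/s.

0.1213


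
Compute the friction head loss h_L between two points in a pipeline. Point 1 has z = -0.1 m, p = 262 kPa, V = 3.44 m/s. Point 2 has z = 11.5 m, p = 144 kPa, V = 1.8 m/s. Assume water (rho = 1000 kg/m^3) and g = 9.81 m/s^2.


Total head at each section: H = z + p/(rho*g) + V^2/(2g).
H1 = -0.1 + 262*1000/(1000*9.81) + 3.44^2/(2*9.81)
   = -0.1 + 26.707 + 0.6031
   = 27.211 m.
H2 = 11.5 + 144*1000/(1000*9.81) + 1.8^2/(2*9.81)
   = 11.5 + 14.679 + 0.1651
   = 26.344 m.
h_L = H1 - H2 = 27.211 - 26.344 = 0.867 m.

0.867


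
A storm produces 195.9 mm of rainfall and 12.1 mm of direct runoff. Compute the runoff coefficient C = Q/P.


The runoff coefficient C = runoff depth / rainfall depth.
C = 12.1 / 195.9
  = 0.0618.

0.0618


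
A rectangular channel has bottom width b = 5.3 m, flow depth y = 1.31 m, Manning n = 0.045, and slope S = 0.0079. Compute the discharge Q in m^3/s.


For a rectangular channel, the cross-sectional area A = b * y = 5.3 * 1.31 = 6.94 m^2.
The wetted perimeter P = b + 2y = 5.3 + 2*1.31 = 7.92 m.
Hydraulic radius R = A/P = 6.94/7.92 = 0.8766 m.
Velocity V = (1/n)*R^(2/3)*S^(1/2) = (1/0.045)*0.8766^(2/3)*0.0079^(1/2) = 1.8092 m/s.
Discharge Q = A * V = 6.94 * 1.8092 = 12.561 m^3/s.

12.561


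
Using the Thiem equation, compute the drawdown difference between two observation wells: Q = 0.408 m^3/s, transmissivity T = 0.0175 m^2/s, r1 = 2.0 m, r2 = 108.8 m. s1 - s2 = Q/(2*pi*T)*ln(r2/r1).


Thiem equation: s1 - s2 = Q/(2*pi*T) * ln(r2/r1).
ln(r2/r1) = ln(108.8/2.0) = 3.9964.
Q/(2*pi*T) = 0.408 / (2*pi*0.0175) = 0.408 / 0.11 = 3.7106.
s1 - s2 = 3.7106 * 3.9964 = 14.8288 m.

14.8288


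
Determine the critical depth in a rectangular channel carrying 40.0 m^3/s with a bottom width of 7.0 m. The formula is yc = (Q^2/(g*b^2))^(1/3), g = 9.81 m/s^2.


Using yc = (Q^2 / (g * b^2))^(1/3):
Q^2 = 40.0^2 = 1600.0.
g * b^2 = 9.81 * 7.0^2 = 9.81 * 49.0 = 480.69.
Q^2 / (g*b^2) = 1600.0 / 480.69 = 3.3285.
yc = 3.3285^(1/3) = 1.4931 m.

1.4931


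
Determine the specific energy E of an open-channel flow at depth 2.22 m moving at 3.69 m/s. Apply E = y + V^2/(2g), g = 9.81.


Specific energy E = y + V^2/(2g).
Velocity head = V^2/(2g) = 3.69^2 / (2*9.81) = 13.6161 / 19.62 = 0.694 m.
E = 2.22 + 0.694 = 2.914 m.

2.914


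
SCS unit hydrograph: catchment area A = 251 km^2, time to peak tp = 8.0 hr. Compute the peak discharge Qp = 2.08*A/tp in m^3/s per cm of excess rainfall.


SCS formula: Qp = 2.08 * A / tp.
Qp = 2.08 * 251 / 8.0
   = 522.08 / 8.0
   = 65.26 m^3/s per cm.

65.26


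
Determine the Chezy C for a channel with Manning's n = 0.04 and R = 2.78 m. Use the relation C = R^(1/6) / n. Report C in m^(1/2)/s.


The Chezy coefficient relates to Manning's n through C = R^(1/6) / n.
R^(1/6) = 2.78^(1/6) = 1.185789.
C = 1.185789 / 0.04 = 29.64 m^(1/2)/s.

29.64


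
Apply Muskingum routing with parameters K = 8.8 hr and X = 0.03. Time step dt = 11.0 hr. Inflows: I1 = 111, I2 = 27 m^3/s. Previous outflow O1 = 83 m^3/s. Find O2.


Muskingum coefficients:
denom = 2*K*(1-X) + dt = 2*8.8*(1-0.03) + 11.0 = 28.072.
C0 = (dt - 2*K*X)/denom = (11.0 - 2*8.8*0.03)/28.072 = 0.373.
C1 = (dt + 2*K*X)/denom = (11.0 + 2*8.8*0.03)/28.072 = 0.4107.
C2 = (2*K*(1-X) - dt)/denom = 0.2163.
O2 = C0*I2 + C1*I1 + C2*O1
   = 0.373*27 + 0.4107*111 + 0.2163*83
   = 73.61 m^3/s.

73.61


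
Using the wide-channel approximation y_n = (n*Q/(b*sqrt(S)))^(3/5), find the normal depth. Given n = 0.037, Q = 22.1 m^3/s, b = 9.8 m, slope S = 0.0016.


We use the wide-channel approximation y_n = (n*Q/(b*sqrt(S)))^(3/5).
sqrt(S) = sqrt(0.0016) = 0.04.
Numerator: n*Q = 0.037 * 22.1 = 0.8177.
Denominator: b*sqrt(S) = 9.8 * 0.04 = 0.392.
arg = 2.086.
y_n = 2.086^(3/5) = 1.5545 m.

1.5545


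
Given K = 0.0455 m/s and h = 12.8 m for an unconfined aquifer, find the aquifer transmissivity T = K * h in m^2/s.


Transmissivity is defined as T = K * h.
T = 0.0455 * 12.8
  = 0.5824 m^2/s.

0.5824


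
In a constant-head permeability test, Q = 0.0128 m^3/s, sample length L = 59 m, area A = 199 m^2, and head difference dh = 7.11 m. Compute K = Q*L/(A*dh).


From K = Q*L / (A*dh):
Numerator: Q*L = 0.0128 * 59 = 0.7552.
Denominator: A*dh = 199 * 7.11 = 1414.89.
K = 0.7552 / 1414.89 = 0.000534 m/s.

0.000534


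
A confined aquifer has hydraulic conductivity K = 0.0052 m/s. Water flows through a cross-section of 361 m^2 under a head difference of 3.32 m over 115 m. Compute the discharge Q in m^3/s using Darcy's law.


Darcy's law: Q = K * A * i, where i = dh/L.
Hydraulic gradient i = 3.32 / 115 = 0.02887.
Q = 0.0052 * 361 * 0.02887
  = 0.0542 m^3/s.

0.0542


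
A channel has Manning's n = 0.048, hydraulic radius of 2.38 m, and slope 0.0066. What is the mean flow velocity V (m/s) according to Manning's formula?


Manning's equation gives V = (1/n) * R^(2/3) * S^(1/2).
First, compute R^(2/3) = 2.38^(2/3) = 1.7826.
Next, S^(1/2) = 0.0066^(1/2) = 0.08124.
Then 1/n = 1/0.048 = 20.83.
V = 20.83 * 1.7826 * 0.08124 = 3.017 m/s.

3.017


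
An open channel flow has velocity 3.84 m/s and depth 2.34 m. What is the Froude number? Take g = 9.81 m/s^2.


The Froude number is defined as Fr = V / sqrt(g*y).
g*y = 9.81 * 2.34 = 22.9554.
sqrt(g*y) = sqrt(22.9554) = 4.7912.
Fr = 3.84 / 4.7912 = 0.8015.

0.8015


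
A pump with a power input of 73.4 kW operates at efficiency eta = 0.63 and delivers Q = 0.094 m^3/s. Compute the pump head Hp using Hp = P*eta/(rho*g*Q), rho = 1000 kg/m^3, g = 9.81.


Pump head formula: Hp = P * eta / (rho * g * Q).
Numerator: P * eta = 73.4 * 1000 * 0.63 = 46242.0 W.
Denominator: rho * g * Q = 1000 * 9.81 * 0.094 = 922.14.
Hp = 46242.0 / 922.14 = 50.15 m.

50.15


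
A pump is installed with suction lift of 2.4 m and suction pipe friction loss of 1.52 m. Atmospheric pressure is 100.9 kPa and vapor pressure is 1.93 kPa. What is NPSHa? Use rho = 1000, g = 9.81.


NPSHa = p_atm/(rho*g) - z_s - hf_s - p_vap/(rho*g).
p_atm/(rho*g) = 100.9*1000 / (1000*9.81) = 10.285 m.
p_vap/(rho*g) = 1.93*1000 / (1000*9.81) = 0.197 m.
NPSHa = 10.285 - 2.4 - 1.52 - 0.197
      = 6.17 m.

6.17


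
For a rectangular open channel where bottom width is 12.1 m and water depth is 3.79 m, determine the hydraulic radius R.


For a rectangular section:
Flow area A = b * y = 12.1 * 3.79 = 45.86 m^2.
Wetted perimeter P = b + 2y = 12.1 + 2*3.79 = 19.68 m.
Hydraulic radius R = A/P = 45.86 / 19.68 = 2.3302 m.

2.3302


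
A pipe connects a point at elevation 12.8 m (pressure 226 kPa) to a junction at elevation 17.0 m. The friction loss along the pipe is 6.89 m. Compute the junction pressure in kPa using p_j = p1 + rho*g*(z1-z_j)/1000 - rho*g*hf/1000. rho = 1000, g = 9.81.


Junction pressure: p_j = p1 + rho*g*(z1 - z_j)/1000 - rho*g*hf/1000.
Elevation term = 1000*9.81*(12.8 - 17.0)/1000 = -41.202 kPa.
Friction term = 1000*9.81*6.89/1000 = 67.591 kPa.
p_j = 226 + -41.202 - 67.591 = 117.21 kPa.

117.21


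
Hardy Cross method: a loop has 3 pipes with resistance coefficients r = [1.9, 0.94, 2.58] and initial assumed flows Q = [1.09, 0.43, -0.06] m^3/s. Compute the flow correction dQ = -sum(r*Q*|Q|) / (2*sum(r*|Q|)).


Numerator terms (r*Q*|Q|): 1.9*1.09*|1.09| = 2.2574; 0.94*0.43*|0.43| = 0.1738; 2.58*-0.06*|-0.06| = -0.0093.
Sum of numerator = 2.4219.
Denominator terms (r*|Q|): 1.9*|1.09| = 2.071; 0.94*|0.43| = 0.4042; 2.58*|-0.06| = 0.1548.
2 * sum of denominator = 2 * 2.63 = 5.26.
dQ = -2.4219 / 5.26 = -0.4604 m^3/s.

-0.4604


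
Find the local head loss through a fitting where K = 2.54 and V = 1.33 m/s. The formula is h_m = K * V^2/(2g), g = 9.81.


Minor loss formula: h_m = K * V^2/(2g).
V^2 = 1.33^2 = 1.7689.
V^2/(2g) = 1.7689 / 19.62 = 0.0902 m.
h_m = 2.54 * 0.0902 = 0.229 m.

0.229


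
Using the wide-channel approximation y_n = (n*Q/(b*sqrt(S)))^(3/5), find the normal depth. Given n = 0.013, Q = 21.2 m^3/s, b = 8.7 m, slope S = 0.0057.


We use the wide-channel approximation y_n = (n*Q/(b*sqrt(S)))^(3/5).
sqrt(S) = sqrt(0.0057) = 0.075498.
Numerator: n*Q = 0.013 * 21.2 = 0.2756.
Denominator: b*sqrt(S) = 8.7 * 0.075498 = 0.656833.
arg = 0.4196.
y_n = 0.4196^(3/5) = 0.5939 m.

0.5939


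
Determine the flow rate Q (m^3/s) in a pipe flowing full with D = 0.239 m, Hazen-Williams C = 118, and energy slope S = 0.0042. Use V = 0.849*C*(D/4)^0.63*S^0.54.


For a full circular pipe, R = D/4 = 0.239/4 = 0.0597 m.
V = 0.849 * 118 * 0.0597^0.63 * 0.0042^0.54
  = 0.849 * 118 * 0.16947 * 0.052066
  = 0.884 m/s.
Pipe area A = pi*D^2/4 = pi*0.239^2/4 = 0.0449 m^2.
Q = A * V = 0.0449 * 0.884 = 0.0397 m^3/s.

0.0397


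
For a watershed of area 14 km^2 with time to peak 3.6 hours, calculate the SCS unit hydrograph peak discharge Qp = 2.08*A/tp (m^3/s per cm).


SCS formula: Qp = 2.08 * A / tp.
Qp = 2.08 * 14 / 3.6
   = 29.12 / 3.6
   = 8.09 m^3/s per cm.

8.09


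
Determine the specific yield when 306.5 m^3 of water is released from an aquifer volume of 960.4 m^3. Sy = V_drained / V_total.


Specific yield Sy = Volume drained / Total volume.
Sy = 306.5 / 960.4
   = 0.3191.

0.3191


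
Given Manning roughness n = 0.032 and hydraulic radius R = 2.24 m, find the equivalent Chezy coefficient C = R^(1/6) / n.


The Chezy coefficient relates to Manning's n through C = R^(1/6) / n.
R^(1/6) = 2.24^(1/6) = 1.143865.
C = 1.143865 / 0.032 = 35.75 m^(1/2)/s.

35.75


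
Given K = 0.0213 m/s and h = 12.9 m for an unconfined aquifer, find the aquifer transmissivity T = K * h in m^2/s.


Transmissivity is defined as T = K * h.
T = 0.0213 * 12.9
  = 0.2748 m^2/s.

0.2748


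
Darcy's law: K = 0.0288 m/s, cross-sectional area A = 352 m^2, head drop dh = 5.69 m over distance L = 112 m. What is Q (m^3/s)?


Darcy's law: Q = K * A * i, where i = dh/L.
Hydraulic gradient i = 5.69 / 112 = 0.050804.
Q = 0.0288 * 352 * 0.050804
  = 0.515 m^3/s.

0.515


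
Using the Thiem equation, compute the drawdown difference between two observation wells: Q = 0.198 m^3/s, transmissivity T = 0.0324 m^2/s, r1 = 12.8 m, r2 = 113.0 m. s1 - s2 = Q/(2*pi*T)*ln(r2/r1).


Thiem equation: s1 - s2 = Q/(2*pi*T) * ln(r2/r1).
ln(r2/r1) = ln(113.0/12.8) = 2.1779.
Q/(2*pi*T) = 0.198 / (2*pi*0.0324) = 0.198 / 0.2036 = 0.9726.
s1 - s2 = 0.9726 * 2.1779 = 2.1183 m.

2.1183


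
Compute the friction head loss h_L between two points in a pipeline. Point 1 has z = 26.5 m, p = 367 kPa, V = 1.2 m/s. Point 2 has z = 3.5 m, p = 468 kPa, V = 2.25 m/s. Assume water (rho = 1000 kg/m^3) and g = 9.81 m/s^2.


Total head at each section: H = z + p/(rho*g) + V^2/(2g).
H1 = 26.5 + 367*1000/(1000*9.81) + 1.2^2/(2*9.81)
   = 26.5 + 37.411 + 0.0734
   = 63.984 m.
H2 = 3.5 + 468*1000/(1000*9.81) + 2.25^2/(2*9.81)
   = 3.5 + 47.706 + 0.258
   = 51.464 m.
h_L = H1 - H2 = 63.984 - 51.464 = 12.52 m.

12.52


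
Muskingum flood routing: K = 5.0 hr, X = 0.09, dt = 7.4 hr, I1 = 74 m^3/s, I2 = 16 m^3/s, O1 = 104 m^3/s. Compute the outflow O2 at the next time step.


Muskingum coefficients:
denom = 2*K*(1-X) + dt = 2*5.0*(1-0.09) + 7.4 = 16.5.
C0 = (dt - 2*K*X)/denom = (7.4 - 2*5.0*0.09)/16.5 = 0.3939.
C1 = (dt + 2*K*X)/denom = (7.4 + 2*5.0*0.09)/16.5 = 0.503.
C2 = (2*K*(1-X) - dt)/denom = 0.103.
O2 = C0*I2 + C1*I1 + C2*O1
   = 0.3939*16 + 0.503*74 + 0.103*104
   = 54.24 m^3/s.

54.24


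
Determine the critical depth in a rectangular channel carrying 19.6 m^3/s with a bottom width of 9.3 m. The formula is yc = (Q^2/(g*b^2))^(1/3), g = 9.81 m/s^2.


Using yc = (Q^2 / (g * b^2))^(1/3):
Q^2 = 19.6^2 = 384.16.
g * b^2 = 9.81 * 9.3^2 = 9.81 * 86.49 = 848.47.
Q^2 / (g*b^2) = 384.16 / 848.47 = 0.4528.
yc = 0.4528^(1/3) = 0.7679 m.

0.7679


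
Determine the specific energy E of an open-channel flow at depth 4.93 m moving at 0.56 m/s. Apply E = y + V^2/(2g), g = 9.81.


Specific energy E = y + V^2/(2g).
Velocity head = V^2/(2g) = 0.56^2 / (2*9.81) = 0.3136 / 19.62 = 0.016 m.
E = 4.93 + 0.016 = 4.946 m.

4.946


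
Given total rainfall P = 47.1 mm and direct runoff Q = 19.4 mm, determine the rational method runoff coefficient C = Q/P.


The runoff coefficient C = runoff depth / rainfall depth.
C = 19.4 / 47.1
  = 0.4119.

0.4119


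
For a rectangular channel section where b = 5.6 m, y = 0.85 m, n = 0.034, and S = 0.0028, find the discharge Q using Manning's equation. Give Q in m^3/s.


For a rectangular channel, the cross-sectional area A = b * y = 5.6 * 0.85 = 4.76 m^2.
The wetted perimeter P = b + 2y = 5.6 + 2*0.85 = 7.3 m.
Hydraulic radius R = A/P = 4.76/7.3 = 0.6521 m.
Velocity V = (1/n)*R^(2/3)*S^(1/2) = (1/0.034)*0.6521^(2/3)*0.0028^(1/2) = 1.1703 m/s.
Discharge Q = A * V = 4.76 * 1.1703 = 5.571 m^3/s.

5.571


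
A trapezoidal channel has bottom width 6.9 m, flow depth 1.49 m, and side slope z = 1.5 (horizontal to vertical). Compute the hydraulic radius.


For a trapezoidal section with side slope z:
A = (b + z*y)*y = (6.9 + 1.5*1.49)*1.49 = 13.611 m^2.
P = b + 2*y*sqrt(1 + z^2) = 6.9 + 2*1.49*sqrt(1 + 1.5^2) = 12.272 m.
R = A/P = 13.611 / 12.272 = 1.1091 m.

1.1091


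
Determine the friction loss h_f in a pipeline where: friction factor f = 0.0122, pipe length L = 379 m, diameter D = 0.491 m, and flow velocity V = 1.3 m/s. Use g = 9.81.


Darcy-Weisbach equation: h_f = f * (L/D) * V^2/(2g).
f * L/D = 0.0122 * 379/0.491 = 9.4171.
V^2/(2g) = 1.3^2 / (2*9.81) = 1.69 / 19.62 = 0.0861 m.
h_f = 9.4171 * 0.0861 = 0.811 m.

0.811


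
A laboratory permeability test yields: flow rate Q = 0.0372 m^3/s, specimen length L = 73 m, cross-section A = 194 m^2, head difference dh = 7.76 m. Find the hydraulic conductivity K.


From K = Q*L / (A*dh):
Numerator: Q*L = 0.0372 * 73 = 2.7156.
Denominator: A*dh = 194 * 7.76 = 1505.44.
K = 2.7156 / 1505.44 = 0.001804 m/s.

0.001804


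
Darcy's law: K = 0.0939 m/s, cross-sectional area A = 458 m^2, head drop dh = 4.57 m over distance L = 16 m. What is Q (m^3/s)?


Darcy's law: Q = K * A * i, where i = dh/L.
Hydraulic gradient i = 4.57 / 16 = 0.285625.
Q = 0.0939 * 458 * 0.285625
  = 12.2836 m^3/s.

12.2836


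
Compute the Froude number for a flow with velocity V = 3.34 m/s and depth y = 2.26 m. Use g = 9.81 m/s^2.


The Froude number is defined as Fr = V / sqrt(g*y).
g*y = 9.81 * 2.26 = 22.1706.
sqrt(g*y) = sqrt(22.1706) = 4.7086.
Fr = 3.34 / 4.7086 = 0.7093.

0.7093


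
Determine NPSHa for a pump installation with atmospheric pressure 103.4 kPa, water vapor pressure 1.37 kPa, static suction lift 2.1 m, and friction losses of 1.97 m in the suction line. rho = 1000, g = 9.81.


NPSHa = p_atm/(rho*g) - z_s - hf_s - p_vap/(rho*g).
p_atm/(rho*g) = 103.4*1000 / (1000*9.81) = 10.54 m.
p_vap/(rho*g) = 1.37*1000 / (1000*9.81) = 0.14 m.
NPSHa = 10.54 - 2.1 - 1.97 - 0.14
      = 6.33 m.

6.33


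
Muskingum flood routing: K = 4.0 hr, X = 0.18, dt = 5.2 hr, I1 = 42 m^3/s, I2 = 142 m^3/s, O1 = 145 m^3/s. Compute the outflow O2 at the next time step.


Muskingum coefficients:
denom = 2*K*(1-X) + dt = 2*4.0*(1-0.18) + 5.2 = 11.76.
C0 = (dt - 2*K*X)/denom = (5.2 - 2*4.0*0.18)/11.76 = 0.3197.
C1 = (dt + 2*K*X)/denom = (5.2 + 2*4.0*0.18)/11.76 = 0.5646.
C2 = (2*K*(1-X) - dt)/denom = 0.1156.
O2 = C0*I2 + C1*I1 + C2*O1
   = 0.3197*142 + 0.5646*42 + 0.1156*145
   = 85.88 m^3/s.

85.88


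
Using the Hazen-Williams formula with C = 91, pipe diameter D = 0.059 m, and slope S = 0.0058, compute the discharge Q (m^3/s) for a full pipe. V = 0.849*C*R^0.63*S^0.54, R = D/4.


For a full circular pipe, R = D/4 = 0.059/4 = 0.0147 m.
V = 0.849 * 91 * 0.0147^0.63 * 0.0058^0.54
  = 0.849 * 91 * 0.0702 * 0.06198
  = 0.3362 m/s.
Pipe area A = pi*D^2/4 = pi*0.059^2/4 = 0.0027 m^2.
Q = A * V = 0.0027 * 0.3362 = 0.0009 m^3/s.

0.0009
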